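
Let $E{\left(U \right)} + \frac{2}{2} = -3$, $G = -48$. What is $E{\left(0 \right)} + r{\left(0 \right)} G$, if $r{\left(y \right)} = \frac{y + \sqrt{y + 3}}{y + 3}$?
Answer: $-4 - 16 \sqrt{3} \approx -31.713$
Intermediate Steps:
$E{\left(U \right)} = -4$ ($E{\left(U \right)} = -1 - 3 = -4$)
$r{\left(y \right)} = \frac{y + \sqrt{3 + y}}{3 + y}$
$E{\left(0 \right)} + r{\left(0 \right)} G = -4 + \frac{3 + 0 + 0 \sqrt{3 + 0}}{\left(3 + 0\right)^{\frac{3}{2}}} \left(-48\right) = -4 + \frac{3 + 0 + 0 \sqrt{3}}{3 \sqrt{3}} \left(-48\right) = -4 + \frac{\sqrt{3}}{9} \left(3 + 0 + 0\right) \left(-48\right) = -4 + \frac{\sqrt{3}}{9} \cdot 3 \left(-48\right) = -4 + \frac{\sqrt{3}}{3} \left(-48\right) = -4 - 16 \sqrt{3}$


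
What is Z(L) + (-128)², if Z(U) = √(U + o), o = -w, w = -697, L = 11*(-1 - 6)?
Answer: 16384 + 2*√155 ≈ 16409.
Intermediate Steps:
L = -77 (L = 11*(-7) = -77)
o = 697 (o = -1*(-697) = 697)
Z(U) = √(697 + U) (Z(U) = √(U + 697) = √(697 + U))
Z(L) + (-128)² = √(697 - 77) + (-128)² = √620 + 16384 = 2*√155 + 16384 = 16384 + 2*√155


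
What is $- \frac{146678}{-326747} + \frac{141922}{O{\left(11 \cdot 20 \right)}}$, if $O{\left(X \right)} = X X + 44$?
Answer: $\frac{2430829853}{719496894} \approx 3.3785$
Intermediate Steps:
$O{\left(X \right)} = 44 + X^{2}$ ($O{\left(X \right)} = X^{2} + 44 = 44 + X^{2}$)
$- \frac{146678}{-326747} + \frac{141922}{O{\left(11 \cdot 20 \right)}} = - \frac{146678}{-326747} + \frac{141922}{44 + \left(11 \cdot 20\right)^{2}} = \left(-146678\right) \left(- \frac{1}{326747}\right) + \frac{141922}{44 + 220^{2}} = \frac{146678}{326747} + \frac{141922}{44 + 48400} = \frac{146678}{326747} + \frac{141922}{48444} = \frac{146678}{326747} + 141922 \cdot \frac{1}{48444} = \frac{146678}{326747} + \frac{6451}{2202} = \frac{2430829853}{719496894}$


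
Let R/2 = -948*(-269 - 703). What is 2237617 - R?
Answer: 394705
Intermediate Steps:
R = 1842912 (R = 2*(-948*(-269 - 703)) = 2*(-948*(-972)) = 2*921456 = 1842912)
2237617 - R = 2237617 - 1*1842912 = 2237617 - 1842912 = 394705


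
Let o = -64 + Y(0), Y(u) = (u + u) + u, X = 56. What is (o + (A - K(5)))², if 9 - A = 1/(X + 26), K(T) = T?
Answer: 24216241/6724 ≈ 3601.5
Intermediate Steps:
Y(u) = 3*u (Y(u) = 2*u + u = 3*u)
A = 737/82 (A = 9 - 1/(56 + 26) = 9 - 1/82 = 737/82 ≈ 8.9878)
o = -64 (o = -64 + 3*0 = -64 + 0 = -64)
(o + (A - K(5)))² = (-64 + (737/82 - 1*5))² = (-64 + (737/82 - 5))² = (-64 + 327/82)² = (-4921/82)² = 24216241/6724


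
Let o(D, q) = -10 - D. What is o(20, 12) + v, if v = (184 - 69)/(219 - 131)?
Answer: -2525/88 ≈ -28.693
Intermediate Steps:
v = 115/88 ≈ 1.3068
o(20, 12) + v = (-10 - 1*20) + 115/88 = (-10 - 20) + 115/88 = -30 + 115/88 = -2525/88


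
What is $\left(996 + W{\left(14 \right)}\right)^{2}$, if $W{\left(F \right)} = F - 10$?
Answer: $1000000$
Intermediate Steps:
$W{\left(F \right)} = -10 + F$
$\left(996 + W{\left(14 \right)}\right)^{2} = \left(996 + \left(-10 + 14\right)\right)^{2} = \left(996 + 4\right)^{2} = 1000^{2} = 1000000$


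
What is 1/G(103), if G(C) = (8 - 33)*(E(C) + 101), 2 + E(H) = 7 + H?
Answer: -1/5225 ≈ -0.00019139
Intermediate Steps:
E(H) = 5 + H (E(H) = -2 + (7 + H) = 5 + H)
G(C) = -2650 - 25*C (G(C) = (8 - 33)*((5 + C) + 101) = -25*(106 + C) = -2650 - 25*C)
1/G(103) = 1/(-2650 - 25*103) = 1/(-2650 - 2575) = 1/(-5225) = -1/5225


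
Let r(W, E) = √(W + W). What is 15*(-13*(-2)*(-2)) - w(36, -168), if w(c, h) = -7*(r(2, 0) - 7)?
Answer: -815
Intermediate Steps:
r(W, E) = √2*√W (r(W, E) = √(2*W) = √2*√W)
w(c, h) = 35 (w(c, h) = -7*(√2*√2 - 7) = -7*(2 - 7) = -7*(-5) = 35)
15*(-13*(-2)*(-2)) - w(36, -168) = 15*(-13*(-2)*(-2)) - 1*35 = 15*(26*(-2)) - 35 = 15*(-52) - 35 = -780 - 35 = -815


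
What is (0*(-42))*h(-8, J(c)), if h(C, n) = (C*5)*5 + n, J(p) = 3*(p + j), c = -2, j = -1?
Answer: 0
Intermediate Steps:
J(p) = -3 + 3*p (J(p) = 3*(p - 1) = 3*(-1 + p) = -3 + 3*p)
h(C, n) = n + 25*C (h(C, n) = (5*C)*5 + n = 25*C + n = n + 25*C)
(0*(-42))*h(-8, J(c)) = (0*(-42))*((-3 + 3*(-2)) + 25*(-8)) = 0*((-3 - 6) - 200) = 0*(-9 - 200) = 0*(-209) = 0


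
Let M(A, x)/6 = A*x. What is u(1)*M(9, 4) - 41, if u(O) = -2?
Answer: -473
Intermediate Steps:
M(A, x) = 6*A*x (M(A, x) = 6*(A*x) = 6*A*x)
u(1)*M(9, 4) - 41 = -12*9*4 - 41 = -2*216 - 41 = -432 - 41 = -473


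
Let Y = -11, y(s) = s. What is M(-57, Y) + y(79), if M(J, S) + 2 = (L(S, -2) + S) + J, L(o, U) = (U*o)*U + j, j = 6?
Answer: -29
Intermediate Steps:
L(o, U) = 6 + o*U² (L(o, U) = (U*o)*U + 6 = o*U² + 6 = 6 + o*U²)
M(J, S) = 4 + J + 5*S (M(J, S) = -2 + (((6 + S*(-2)²) + S) + J) = -2 + (((6 + S*4) + S) + J) = -2 + (((6 + 4*S) + S) + J) = -2 + ((6 + 5*S) + J) = -2 + (6 + J + 5*S) = 4 + J + 5*S)
M(-57, Y) + y(79) = (4 - 57 + 5*(-11)) + 79 = (4 - 57 - 55) + 79 = -108 + 79 = -29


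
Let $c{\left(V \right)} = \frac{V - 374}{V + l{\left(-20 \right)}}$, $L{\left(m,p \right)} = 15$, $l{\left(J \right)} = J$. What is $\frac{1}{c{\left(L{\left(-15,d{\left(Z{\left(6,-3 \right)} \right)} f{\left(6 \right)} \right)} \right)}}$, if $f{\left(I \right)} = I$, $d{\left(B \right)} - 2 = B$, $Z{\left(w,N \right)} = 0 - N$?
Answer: $\frac{5}{359} \approx 0.013928$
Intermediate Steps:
$Z{\left(w,N \right)} = - N$
$d{\left(B \right)} = 2 + B$
$c{\left(V \right)} = \frac{-374 + V}{-20 + V}$ ($c{\left(V \right)} = \frac{V - 374}{V - 20} = \frac{-374 + V}{-20 + V}$)
$\frac{1}{c{\left(L{\left(-15,d{\left(Z{\left(6,-3 \right)} \right)} f{\left(6 \right)} \right)} \right)}} = \frac{1}{\frac{1}{-20 + 15} \left(-374 + 15\right)} = \frac{1}{\frac{1}{-5} \left(-359\right)} = \frac{1}{\left(- \frac{1}{5}\right) \left(-359\right)} = \frac{1}{\frac{359}{5}} = \frac{5}{359}$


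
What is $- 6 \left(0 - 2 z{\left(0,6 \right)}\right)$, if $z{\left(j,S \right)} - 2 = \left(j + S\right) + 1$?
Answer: $108$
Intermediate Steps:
$z{\left(j,S \right)} = 3 + S + j$ ($z{\left(j,S \right)} = 2 + \left(\left(j + S\right) + 1\right) = 2 + \left(\left(S + j\right) + 1\right) = 2 + \left(1 + S + j\right) = 3 + S + j$)
$- 6 \left(0 - 2 z{\left(0,6 \right)}\right) = - 6 \left(0 - 2 \left(3 + 6 + 0\right)\right) = - 6 \left(0 - 18\right) = \left(-6\right) \left(-18\right) = 108$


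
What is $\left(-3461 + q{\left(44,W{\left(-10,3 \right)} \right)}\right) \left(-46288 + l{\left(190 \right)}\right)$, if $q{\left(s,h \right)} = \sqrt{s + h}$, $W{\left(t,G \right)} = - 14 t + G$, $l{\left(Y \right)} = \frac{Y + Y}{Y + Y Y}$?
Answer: $\frac{30598721766}{191} - \frac{8841006 \sqrt{187}}{191} \approx 1.5957 \cdot 10^{8}$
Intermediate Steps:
$l{\left(Y \right)} = \frac{2 Y}{Y + Y^{2}}$
$W{\left(t,G \right)} = G - 14 t$
$q{\left(s,h \right)} = \sqrt{h + s}$
$\left(-3461 + q{\left(44,W{\left(-10,3 \right)} \right)}\right) \left(-46288 + l{\left(190 \right)}\right) = \left(-3461 + \sqrt{\left(3 - -140\right) + 44}\right) \left(-46288 + \frac{2}{1 + 190}\right) = \left(-3461 + \sqrt{\left(3 + 140\right) + 44}\right) \left(-46288 + \frac{2}{191}\right) = \left(-3461 + \sqrt{143 + 44}\right) \left(-46288 + 2 \cdot \frac{1}{191}\right) = \left(-3461 + \sqrt{187}\right) \left(-46288 + \frac{2}{191}\right) = \left(-3461 + \sqrt{187}\right) \left(- \frac{8841006}{191}\right) = \frac{30598721766}{191} - \frac{8841006 \sqrt{187}}{191}$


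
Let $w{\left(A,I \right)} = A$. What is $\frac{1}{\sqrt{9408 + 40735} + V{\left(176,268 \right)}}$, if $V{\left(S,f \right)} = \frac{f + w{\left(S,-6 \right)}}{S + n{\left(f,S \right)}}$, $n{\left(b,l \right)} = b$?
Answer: $- \frac{1}{50142} + \frac{\sqrt{50143}}{50142} \approx 0.0044459$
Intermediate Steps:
$V{\left(S,f \right)} = 1$ ($V{\left(S,f \right)} = \frac{f + S}{S + f} = \frac{S + f}{S + f} = 1$)
$\frac{1}{\sqrt{9408 + 40735} + V{\left(176,268 \right)}} = \frac{1}{\sqrt{9408 + 40735} + 1} = \frac{1}{\sqrt{50143} + 1} = \frac{1}{1 + \sqrt{50143}}$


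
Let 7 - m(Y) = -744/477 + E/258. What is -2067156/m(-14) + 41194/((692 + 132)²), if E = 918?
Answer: -11645710241777/28177504 ≈ -4.1330e+5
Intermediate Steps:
m(Y) = 34196/6837 (m(Y) = 7 - (-744/477 + 918/258) = 7 - (-744*1/477 + 918*(1/258)) = 7 - (-248/159 + 153/43) = 7 - 1*13663/6837 = 7 - 13663/6837 = 34196/6837)
-2067156/m(-14) + 41194/((692 + 132)²) = -2067156/34196/6837 + 41194/((692 + 132)²) = -2067156*6837/34196 + 41194/(824²) = -3533286393/8549 + 41194/678976 = -3533286393/8549 + 41194*(1/678976) = -3533286393/8549 + 20597/339488 = -11645710241777/28177504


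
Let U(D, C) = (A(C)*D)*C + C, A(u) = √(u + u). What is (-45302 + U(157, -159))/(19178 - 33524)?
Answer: 45461/14346 + 8321*I*√318/4782 ≈ 3.1689 + 31.03*I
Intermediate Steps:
A(u) = √2*√u (A(u) = √(2*u) = √2*√u)
U(D, C) = C + D*√2*C^(3/2) (U(D, C) = ((√2*√C)*D)*C + C = (D*√2*√C)*C + C = D*√2*C^(3/2) + C = C + D*√2*C^(3/2))
(-45302 + U(157, -159))/(19178 - 33524) = (-45302 + (-159 + 157*√2*(-159)^(3/2)))/(19178 - 33524) = (-45302 + (-159 + 157*√2*(-159*I*√159)))/(-14346) = (-45302 + (-159 - 24963*I*√318))*(-1/14346) = (-45461 - 24963*I*√318)*(-1/14346) = 45461/14346 + 8321*I*√318/4782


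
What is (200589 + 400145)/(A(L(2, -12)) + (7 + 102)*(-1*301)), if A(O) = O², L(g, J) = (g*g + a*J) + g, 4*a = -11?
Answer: -300367/15644 ≈ -19.200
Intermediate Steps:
a = -11/4 (a = (¼)*(-11) = -11/4 ≈ -2.7500)
L(g, J) = g + g² - 11*J/4 (L(g, J) = (g*g - 11*J/4) + g = (g² - 11*J/4) + g = g + g² - 11*J/4)
(200589 + 400145)/(A(L(2, -12)) + (7 + 102)*(-1*301)) = (200589 + 400145)/((2 + 2² - 11/4*(-12))² + (7 + 102)*(-1*301)) = 600734/((2 + 4 + 33)² + 109*(-301)) = 600734/(39² - 32809) = 600734/(1521 - 32809) = 600734/(-31288) = 600734*(-1/31288) = -300367/15644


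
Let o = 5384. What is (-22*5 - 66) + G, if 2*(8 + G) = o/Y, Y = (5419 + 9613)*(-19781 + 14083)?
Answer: -3940008129/21413084 ≈ -184.00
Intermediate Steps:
Y = -85652336 (Y = 15032*(-5698) = -85652336)
G = -171305345/21413084 (G = -8 + (5384/(-85652336))/2 = -8 + (5384*(-1/85652336))/2 = -8 + (½)*(-673/10706542) = -8 - 673/21413084 = -171305345/21413084 ≈ -8.0000)
(-22*5 - 66) + G = (-22*5 - 66) - 171305345/21413084 = (-110 - 66) - 171305345/21413084 = -176 - 171305345/21413084 = -3940008129/21413084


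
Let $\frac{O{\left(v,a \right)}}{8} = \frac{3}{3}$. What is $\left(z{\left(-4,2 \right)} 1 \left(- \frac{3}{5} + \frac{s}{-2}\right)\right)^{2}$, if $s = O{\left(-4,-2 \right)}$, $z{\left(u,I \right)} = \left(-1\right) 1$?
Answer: $\frac{529}{25} \approx 21.16$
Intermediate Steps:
$z{\left(u,I \right)} = -1$
$O{\left(v,a \right)} = 8$ ($O{\left(v,a \right)} = 8 \cdot \frac{3}{3} = 8 \cdot 3 \cdot \frac{1}{3} = 8 \cdot 1 = 8$)
$s = 8$
$\left(z{\left(-4,2 \right)} 1 \left(- \frac{3}{5} + \frac{s}{-2}\right)\right)^{2} = \left(\left(-1\right) 1 \left(- \frac{3}{5} + \frac{8}{-2}\right)\right)^{2} = \left(- (\left(-3\right) \frac{1}{5} + 8 \left(- \frac{1}{2}\right))\right)^{2} = \left(- (- \frac{3}{5} - 4)\right)^{2} = \left(\left(-1\right) \left(- \frac{23}{5}\right)\right)^{2} = \left(\frac{23}{5}\right)^{2} = \frac{529}{25}$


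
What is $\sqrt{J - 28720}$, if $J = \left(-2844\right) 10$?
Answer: $2 i \sqrt{14290} \approx 239.08 i$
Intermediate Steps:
$J = -28440$
$\sqrt{J - 28720} = \sqrt{-28440 - 28720} = \sqrt{-57160} = 2 i \sqrt{14290}$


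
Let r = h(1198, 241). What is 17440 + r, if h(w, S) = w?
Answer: 18638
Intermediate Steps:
r = 1198
17440 + r = 17440 + 1198 = 18638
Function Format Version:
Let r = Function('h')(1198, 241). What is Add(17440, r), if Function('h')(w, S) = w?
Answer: 18638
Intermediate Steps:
r = 1198
Add(17440, r) = Add(17440, 1198) = 18638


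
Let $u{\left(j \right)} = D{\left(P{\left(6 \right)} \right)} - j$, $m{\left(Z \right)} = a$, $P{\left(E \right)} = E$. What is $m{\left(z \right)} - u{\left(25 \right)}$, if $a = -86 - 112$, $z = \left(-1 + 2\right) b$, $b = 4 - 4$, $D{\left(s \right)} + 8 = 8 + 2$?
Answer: $-175$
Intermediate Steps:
$D{\left(s \right)} = 2$ ($D{\left(s \right)} = -8 + \left(8 + 2\right) = -8 + 10 = 2$)
$b = 0$ ($b = 4 - 4 = 0$)
$z = 0$ ($z = \left(-1 + 2\right) 0 = 1 \cdot 0 = 0$)
$a = -198$ ($a = -86 - 112 = -198$)
$m{\left(Z \right)} = -198$
$u{\left(j \right)} = 2 - j$
$m{\left(z \right)} - u{\left(25 \right)} = -198 - \left(2 - 25\right) = -198 - -23 = -198 + 23 = -175$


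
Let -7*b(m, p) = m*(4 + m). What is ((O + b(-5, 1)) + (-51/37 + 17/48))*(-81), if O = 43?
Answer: -13850001/4144 ≈ -3342.2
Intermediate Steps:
b(m, p) = -m*(4 + m)/7
((O + b(-5, 1)) + (-51/37 + 17/48))*(-81) = ((43 - 1/7*(-5)*(4 - 5)) + (-51/37 + 17/48))*(-81) = ((43 - 1/7*(-5)*(-1)) + (-51*1/37 + 17*(1/48)))*(-81) = ((43 - 5/7) + (-51/37 + 17/48))*(-81) = (296/7 - 1819/1776)*(-81) = (512963/12432)*(-81) = -13850001/4144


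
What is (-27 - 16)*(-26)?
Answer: 1118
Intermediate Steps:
(-27 - 16)*(-26) = -43*(-26) = 1118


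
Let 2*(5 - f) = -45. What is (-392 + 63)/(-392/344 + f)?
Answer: -28294/2267 ≈ -12.481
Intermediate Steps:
f = 55/2 (f = 5 - ½*(-45) = 5 + 45/2 = 55/2 ≈ 27.500)
(-392 + 63)/(-392/344 + f) = (-392 + 63)/(-392/344 + 55/2) = -329/(-392*1/344 + 55/2) = -329/(-49/43 + 55/2) = -329/2267/86 = -329*86/2267 = -28294/2267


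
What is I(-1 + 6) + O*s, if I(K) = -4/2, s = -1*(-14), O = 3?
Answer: 40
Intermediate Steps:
s = 14
I(K) = -2 (I(K) = -4*1/2 = -2)
I(-1 + 6) + O*s = -2 + 3*14 = -2 + 42 = 40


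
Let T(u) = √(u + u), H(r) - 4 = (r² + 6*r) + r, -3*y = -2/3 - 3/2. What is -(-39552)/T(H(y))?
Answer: 355968*√6206/3103 ≈ 9037.2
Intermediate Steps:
y = 13/18 (y = -(-2/3 - 3/2)/3 = -(-2*⅓ - 3*½)/3 = -(-⅔ - 3/2)/3 = -⅓*(-13/6) = 13/18 ≈ 0.72222)
H(r) = 4 + r² + 7*r (H(r) = 4 + ((r² + 6*r) + r) = 4 + (r² + 7*r) = 4 + r² + 7*r)
T(u) = √2*√u (T(u) = √(2*u) = √2*√u)
-(-39552)/T(H(y)) = -(-39552)/(√2*√(4 + (13/18)² + 7*(13/18))) = -(-39552)/(√2*√(4 + 169/324 + 91/18)) = -(-39552)/(√2*√(3103/324)) = -(-39552)/(√2*(√3103/18)) = -(-39552)/(√6206/18) = -(-39552)*9*√6206/3103 = -(-355968)*√6206/3103 = 355968*√6206/3103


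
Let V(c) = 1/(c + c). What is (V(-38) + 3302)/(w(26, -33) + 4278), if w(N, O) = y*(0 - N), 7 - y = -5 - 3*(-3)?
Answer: 250951/319200 ≈ 0.78619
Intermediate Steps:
V(c) = 1/(2*c)
y = 3 (y = 7 - (-5 - 3*(-3)) = 7 - (-5 + 9) = 7 - 1*4 = 7 - 4 = 3)
w(N, O) = -3*N (w(N, O) = 3*(0 - N) = 3*(-N) = -3*N)
(V(-38) + 3302)/(w(26, -33) + 4278) = ((½)/(-38) + 3302)/(-3*26 + 4278) = ((½)*(-1/38) + 3302)/(-78 + 4278) = (-1/76 + 3302)/4200 = (250951/76)*(1/4200) = 250951/319200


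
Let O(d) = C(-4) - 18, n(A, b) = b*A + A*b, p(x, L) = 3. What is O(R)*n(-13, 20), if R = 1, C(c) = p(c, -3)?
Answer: 7800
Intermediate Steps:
C(c) = 3
n(A, b) = 2*A*b (n(A, b) = A*b + A*b = 2*A*b)
O(d) = -15 (O(d) = 3 - 18 = -15)
O(R)*n(-13, 20) = -30*(-13)*20 = -15*(-520) = 7800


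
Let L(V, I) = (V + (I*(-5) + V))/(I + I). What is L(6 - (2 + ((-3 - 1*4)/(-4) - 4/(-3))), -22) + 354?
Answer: 8435/24 ≈ 351.46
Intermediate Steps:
L(V, I) = (-5*I + 2*V)/(2*I) (L(V, I) = (V + (-5*I + V))/((2*I)) = (V + (V - 5*I))*(1/(2*I)) = (-5*I + 2*V)*(1/(2*I)) = (-5*I + 2*V)/(2*I))
L(6 - (2 + ((-3 - 1*4)/(-4) - 4/(-3))), -22) + 354 = (-5/2 + (6 - (2 + ((-3 - 1*4)/(-4) - 4/(-3))))/(-22)) + 354 = (-5/2 + (6 - (2 + ((-3 - 4)*(-1/4) - 4*(-1/3))))*(-1/22)) + 354 = (-5/2 + (6 - (2 + (-7*(-1/4) + 4/3)))*(-1/22)) + 354 = (-5/2 + (6 - (2 + (7/4 + 4/3)))*(-1/22)) + 354 = (-5/2 + (6 - (2 + 37/12))*(-1/22)) + 354 = (-5/2 + (6 - 61/12)*(-1/22)) + 354 = (-5/2 + (11/12)*(-1/22)) + 354 = (-5/2 - 1/24) + 354 = -61/24 + 354 = 8435/24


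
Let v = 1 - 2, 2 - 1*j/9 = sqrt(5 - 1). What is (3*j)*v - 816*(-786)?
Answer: 641376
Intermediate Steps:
j = 0 (j = 18 - 9*sqrt(5 - 1) = 18 - 9*sqrt(4) = 18 - 9*2 = 18 - 18 = 0)
v = -1
(3*j)*v - 816*(-786) = (3*0)*(-1) - 816*(-786) = 0*(-1) + 641376 = 0 + 641376 = 641376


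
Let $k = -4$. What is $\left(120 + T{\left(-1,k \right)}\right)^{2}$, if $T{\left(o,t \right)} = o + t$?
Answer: $13225$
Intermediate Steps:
$\left(120 + T{\left(-1,k \right)}\right)^{2} = \left(120 - 5\right)^{2} = 115^{2} = 13225$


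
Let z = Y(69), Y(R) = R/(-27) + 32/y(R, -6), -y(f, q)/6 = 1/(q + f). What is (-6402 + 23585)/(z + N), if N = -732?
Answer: -154647/9635 ≈ -16.051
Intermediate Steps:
y(f, q) = -6/(f + q) (y(f, q) = -6/(q + f) = -6/(f + q))
Y(R) = 32 - 145*R/27 (Y(R) = R/(-27) + 32/((-6/(R - 6))) = R*(-1/27) + 32/((-6/(-6 + R))) = -R/27 + 32*(1 - R/6) = -R/27 + (32 - 16*R/3) = 32 - 145*R/27)
z = -3047/9 (z = 32 - 145/27*69 = 32 - 3335/9 = -3047/9 ≈ -338.56)
(-6402 + 23585)/(z + N) = (-6402 + 23585)/(-3047/9 - 732) = 17183/(-9635/9) = 17183*(-9/9635) = -154647/9635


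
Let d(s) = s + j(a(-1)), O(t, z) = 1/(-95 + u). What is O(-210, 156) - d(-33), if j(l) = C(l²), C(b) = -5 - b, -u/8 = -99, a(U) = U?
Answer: 27184/697 ≈ 39.001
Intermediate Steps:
u = 792 (u = -8*(-99) = 792)
j(l) = -5 - l²
O(t, z) = 1/697 (O(t, z) = 1/(-95 + 792) = 1/697)
d(s) = -6 + s (d(s) = s + (-5 - 1*(-1)²) = s + (-5 - 1*1) = s + (-5 - 1) = s - 6 = -6 + s)
O(-210, 156) - d(-33) = 1/697 - (-6 - 33) = 1/697 - 1*(-39) = 1/697 + 39 = 27184/697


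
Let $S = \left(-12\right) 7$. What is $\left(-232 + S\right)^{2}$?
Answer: $99856$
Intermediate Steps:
$S = -84$
$\left(-232 + S\right)^{2} = \left(-232 - 84\right)^{2} = \left(-316\right)^{2} = 99856$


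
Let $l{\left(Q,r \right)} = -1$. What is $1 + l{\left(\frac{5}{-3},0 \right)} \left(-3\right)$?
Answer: $4$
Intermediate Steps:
$1 + l{\left(\frac{5}{-3},0 \right)} \left(-3\right) = 1 - -3 = 1 + 3 = 4$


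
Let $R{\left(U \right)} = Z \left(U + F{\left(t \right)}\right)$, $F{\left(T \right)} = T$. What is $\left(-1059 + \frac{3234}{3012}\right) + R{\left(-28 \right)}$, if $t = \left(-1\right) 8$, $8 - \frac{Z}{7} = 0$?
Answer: $- \frac{1543111}{502} \approx -3073.9$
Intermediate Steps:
$Z = 56$ ($Z = 56 - 0 = 56 + 0 = 56$)
$t = -8$
$R{\left(U \right)} = -448 + 56 U$ ($R{\left(U \right)} = 56 \left(U - 8\right) = 56 \left(-8 + U\right) = -448 + 56 U$)
$\left(-1059 + \frac{3234}{3012}\right) + R{\left(-28 \right)} = \left(-1059 + \frac{3234}{3012}\right) + \left(-448 + 56 \left(-28\right)\right) = \left(-1059 + 3234 \cdot \frac{1}{3012}\right) - 2016 = \left(-1059 + \frac{539}{502}\right) - 2016 = - \frac{531079}{502} - 2016 = - \frac{1543111}{502}$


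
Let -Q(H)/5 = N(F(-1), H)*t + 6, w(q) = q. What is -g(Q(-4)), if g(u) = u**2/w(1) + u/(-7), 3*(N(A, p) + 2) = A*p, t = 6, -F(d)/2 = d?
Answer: -84590/7 ≈ -12084.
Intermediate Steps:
F(d) = -2*d
N(A, p) = -2 + A*p/3 (N(A, p) = -2 + (A*p)/3 = -2 + A*p/3)
Q(H) = 30 - 20*H (Q(H) = -5*((-2 + (-2*(-1))*H/3)*6 + 6) = -5*((-2 + (1/3)*2*H)*6 + 6) = -5*((-2 + 2*H/3)*6 + 6) = -5*((-12 + 4*H) + 6) = -5*(-6 + 4*H) = 30 - 20*H)
g(u) = u**2 - u/7 (g(u) = u**2/1 + u/(-7) = u**2*1 + u*(-1/7) = u**2 - u/7)
-g(Q(-4)) = -(30 - 20*(-4))*(-1/7 + (30 - 20*(-4))) = -(30 + 80)*(-1/7 + (30 + 80)) = -110*(-1/7 + 110) = -110*769/7 = -1*84590/7 = -84590/7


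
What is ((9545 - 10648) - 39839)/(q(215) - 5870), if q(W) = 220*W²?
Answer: -20471/5081815 ≈ -0.0040283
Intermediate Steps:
((9545 - 10648) - 39839)/(q(215) - 5870) = ((9545 - 10648) - 39839)/(220*215² - 5870) = (-1103 - 39839)/(220*46225 - 5870) = -40942/(10169500 - 5870) = -40942/10163630 = -40942*1/10163630 = -20471/5081815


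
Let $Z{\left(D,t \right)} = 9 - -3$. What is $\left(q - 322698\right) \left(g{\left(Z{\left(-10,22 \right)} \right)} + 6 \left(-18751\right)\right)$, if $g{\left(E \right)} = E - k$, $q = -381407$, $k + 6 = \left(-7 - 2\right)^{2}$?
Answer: $79260395745$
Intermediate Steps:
$k = 75$ ($k = -6 + \left(-7 - 2\right)^{2} = -6 + \left(-9\right)^{2} = -6 + 81 = 75$)
$Z{\left(D,t \right)} = 12$ ($Z{\left(D,t \right)} = 9 + 3 = 12$)
$g{\left(E \right)} = -75 + E$ ($g{\left(E \right)} = E - 75 = -75 + E$)
$\left(q - 322698\right) \left(g{\left(Z{\left(-10,22 \right)} \right)} + 6 \left(-18751\right)\right) = \left(-381407 - 322698\right) \left(\left(-75 + 12\right) + 6 \left(-18751\right)\right) = - 704105 \left(-63 - 112506\right) = \left(-704105\right) \left(-112569\right) = 79260395745$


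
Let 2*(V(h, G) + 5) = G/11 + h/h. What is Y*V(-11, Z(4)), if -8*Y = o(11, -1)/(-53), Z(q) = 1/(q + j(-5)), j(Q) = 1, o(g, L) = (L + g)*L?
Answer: 247/2332 ≈ 0.10592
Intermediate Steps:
o(g, L) = L*(L + g)
Z(q) = 1/(1 + q) (Z(q) = 1/(q + 1) = 1/(1 + q))
V(h, G) = -9/2 + G/22 (V(h, G) = -5 + (G/11 + h/h)/2 = -5 + (G*(1/11) + 1)/2 = -5 + (G/11 + 1)/2 = -5 + (1 + G/11)/2 = -5 + (½ + G/22) = -9/2 + G/22)
Y = -5/212 (Y = -(-(-1 + 11))/(8*(-53)) = -(-1*10)*(-1)/(8*53) = -(-5)*(-1)/(4*53) = -⅛*10/53 = -5/212 ≈ -0.023585)
Y*V(-11, Z(4)) = -5*(-9/2 + 1/(22*(1 + 4)))/212 = -5*(-9/2 + (1/22)/5)/212 = -5*(-9/2 + (1/22)*(⅕))/212 = -5*(-9/2 + 1/110)/212 = -5/212*(-247/55) = 247/2332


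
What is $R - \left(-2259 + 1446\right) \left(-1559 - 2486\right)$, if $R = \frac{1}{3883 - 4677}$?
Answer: $- \frac{2611136491}{794} \approx -3.2886 \cdot 10^{6}$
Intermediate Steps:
$R = - \frac{1}{794}$ ($R = \frac{1}{-794} = - \frac{1}{794} \approx -0.0012594$)
$R - \left(-2259 + 1446\right) \left(-1559 - 2486\right) = - \frac{1}{794} - \left(-2259 + 1446\right) \left(-1559 - 2486\right) = - \frac{1}{794} - \left(-813\right) \left(-4045\right) = - \frac{1}{794} - 3288585 = - \frac{2611136491}{794}$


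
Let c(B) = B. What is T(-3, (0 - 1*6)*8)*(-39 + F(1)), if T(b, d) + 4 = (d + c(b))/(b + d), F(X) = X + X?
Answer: 111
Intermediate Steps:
F(X) = 2*X
T(b, d) = -3 (T(b, d) = -4 + (d + b)/(b + d) = -4 + (b + d)/(b + d) = -4 + 1 = -3)
T(-3, (0 - 1*6)*8)*(-39 + F(1)) = -3*(-39 + 2*1) = -3*(-39 + 2) = -3*(-37) = 111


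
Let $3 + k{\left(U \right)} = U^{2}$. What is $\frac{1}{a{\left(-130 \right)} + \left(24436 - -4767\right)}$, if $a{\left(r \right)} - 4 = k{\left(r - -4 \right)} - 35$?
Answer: $\frac{1}{45045} \approx 2.22 \cdot 10^{-5}$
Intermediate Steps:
$k{\left(U \right)} = -3 + U^{2}$
$a{\left(r \right)} = -34 + \left(4 + r\right)^{2}$ ($a{\left(r \right)} = 4 + \left(\left(-3 + \left(r - -4\right)^{2}\right) - 35\right) = 4 + \left(\left(-3 + \left(r + 4\right)^{2}\right) - 35\right) = 4 + \left(\left(-3 + \left(4 + r\right)^{2}\right) - 35\right) = 4 + \left(-38 + \left(4 + r\right)^{2}\right) = -34 + \left(4 + r\right)^{2}$)
$\frac{1}{a{\left(-130 \right)} + \left(24436 - -4767\right)} = \frac{1}{\left(-34 + \left(4 - 130\right)^{2}\right) + \left(24436 - -4767\right)} = \frac{1}{\left(-34 + \left(-126\right)^{2}\right) + \left(24436 + 4767\right)} = \frac{1}{\left(-34 + 15876\right) + 29203} = \frac{1}{15842 + 29203} = \frac{1}{45045}$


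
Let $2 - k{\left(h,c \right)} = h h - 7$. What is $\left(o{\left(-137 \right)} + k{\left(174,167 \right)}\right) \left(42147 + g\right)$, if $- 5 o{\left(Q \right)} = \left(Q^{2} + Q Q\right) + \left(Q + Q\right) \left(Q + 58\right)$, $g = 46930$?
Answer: $- \frac{18752400963}{5} \approx -3.7505 \cdot 10^{9}$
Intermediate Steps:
$k{\left(h,c \right)} = 9 - h^{2}$ ($k{\left(h,c \right)} = 2 - \left(h h - 7\right) = 2 - \left(h^{2} - 7\right) = 2 - \left(-7 + h^{2}\right) = 9 - h^{2}$)
$o{\left(Q \right)} = - \frac{2 Q^{2}}{5} - \frac{2 Q \left(58 + Q\right)}{5}$ ($o{\left(Q \right)} = - \frac{\left(Q^{2} + Q Q\right) + \left(Q + Q\right) \left(Q + 58\right)}{5} = - \frac{\left(Q^{2} + Q^{2}\right) + 2 Q \left(58 + Q\right)}{5} = - \frac{2 Q^{2} + 2 Q \left(58 + Q\right)}{5} = - \frac{2 Q^{2}}{5} - \frac{2 Q \left(58 + Q\right)}{5}$)
$\left(o{\left(-137 \right)} + k{\left(174,167 \right)}\right) \left(42147 + g\right) = \left(\left(- \frac{4}{5}\right) \left(-137\right) \left(29 - 137\right) + \left(9 - 174^{2}\right)\right) \left(42147 + 46930\right) = \left(\left(- \frac{4}{5}\right) \left(-137\right) \left(-108\right) + \left(9 - 30276\right)\right) 89077 = \left(- \frac{59184}{5} + \left(9 - 30276\right)\right) 89077 = \left(- \frac{59184}{5} - 30267\right) 89077 = \left(- \frac{210519}{5}\right) 89077 = - \frac{18752400963}{5}$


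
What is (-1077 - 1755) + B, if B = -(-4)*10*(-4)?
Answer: -2992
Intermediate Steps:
B = -160 (B = -4*(-10)*(-4) = 40*(-4) = -160)
(-1077 - 1755) + B = (-1077 - 1755) - 160 = -2832 - 160 = -2992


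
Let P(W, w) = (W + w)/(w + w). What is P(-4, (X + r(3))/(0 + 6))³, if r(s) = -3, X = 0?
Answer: 729/8 ≈ 91.125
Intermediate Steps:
P(W, w) = (W + w)/(2*w) (P(W, w) = (W + w)/((2*w)) = (W + w)*(1/(2*w)) = (W + w)/(2*w))
P(-4, (X + r(3))/(0 + 6))³ = ((-4 + (0 - 3)/(0 + 6))/(2*(((0 - 3)/(0 + 6)))))³ = ((-4 - 3/6)/(2*((-3/6))))³ = ((-4 - 3*⅙)/(2*((-3*⅙))))³ = ((-4 - ½)/(2*(-½)))³ = ((½)*(-2)*(-9/2))³ = (9/2)³ = 729/8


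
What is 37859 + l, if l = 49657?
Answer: 87516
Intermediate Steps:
37859 + l = 37859 + 49657 = 87516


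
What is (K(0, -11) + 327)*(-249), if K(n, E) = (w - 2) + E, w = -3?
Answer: -77439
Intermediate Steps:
K(n, E) = -5 + E (K(n, E) = (-3 - 2) + E = -5 + E)
(K(0, -11) + 327)*(-249) = ((-5 - 11) + 327)*(-249) = (-16 + 327)*(-249) = 311*(-249) = -77439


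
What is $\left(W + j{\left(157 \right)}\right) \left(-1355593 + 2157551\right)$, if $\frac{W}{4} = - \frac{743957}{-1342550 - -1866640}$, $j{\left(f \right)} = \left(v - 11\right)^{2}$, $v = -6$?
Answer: $\frac{59539840772178}{262045} \approx 2.2721 \cdot 10^{8}$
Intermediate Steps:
$j{\left(f \right)} = 289$ ($j{\left(f \right)} = \left(-6 - 11\right)^{2} = \left(-17\right)^{2} = 289$)
$W = - \frac{1487914}{262045}$ ($W = 4 \left(- \frac{743957}{-1342550 - -1866640}\right) = 4 \left(- \frac{743957}{-1342550 + 1866640}\right) = 4 \left(- \frac{743957}{524090}\right) = - \frac{1487914}{262045} \approx -5.6781$)
$\left(W + j{\left(157 \right)}\right) \left(-1355593 + 2157551\right) = \left(- \frac{1487914}{262045} + 289\right) \left(-1355593 + 2157551\right) = \frac{74243091}{262045} \cdot 801958 = \frac{59539840772178}{262045}$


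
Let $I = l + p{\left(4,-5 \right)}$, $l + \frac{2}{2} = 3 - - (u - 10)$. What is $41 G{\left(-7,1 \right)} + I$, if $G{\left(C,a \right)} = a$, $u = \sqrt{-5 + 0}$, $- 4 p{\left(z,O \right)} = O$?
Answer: $\frac{137}{4} + i \sqrt{5} \approx 34.25 + 2.2361 i$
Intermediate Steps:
$p{\left(z,O \right)} = - \frac{O}{4}$
$u = i \sqrt{5}$ ($u = \sqrt{-5} = i \sqrt{5} \approx 2.2361 i$)
$l = -8 + i \sqrt{5}$ ($l = -1 + \left(3 - - (i \sqrt{5} - 10)\right) = -1 + \left(3 - - (-10 + i \sqrt{5})\right) = -1 - \left(7 - i \sqrt{5}\right) = -8 + i \sqrt{5} \approx -8.0 + 2.2361 i$)
$I = - \frac{27}{4} + i \sqrt{5}$ ($I = \left(-8 + i \sqrt{5}\right) - - \frac{5}{4} = \left(-8 + i \sqrt{5}\right) + \frac{5}{4} = - \frac{27}{4} + i \sqrt{5} \approx -6.75 + 2.2361 i$)
$41 G{\left(-7,1 \right)} + I = 41 \cdot 1 - \left(\frac{27}{4} - i \sqrt{5}\right) = 41 - \left(\frac{27}{4} - i \sqrt{5}\right) = \frac{137}{4} + i \sqrt{5}$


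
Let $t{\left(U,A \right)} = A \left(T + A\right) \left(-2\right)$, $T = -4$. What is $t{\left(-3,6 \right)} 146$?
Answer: $-3504$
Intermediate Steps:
$t{\left(U,A \right)} = A \left(8 - 2 A\right)$ ($t{\left(U,A \right)} = A \left(-4 + A\right) \left(-2\right) = A \left(8 - 2 A\right)$)
$t{\left(-3,6 \right)} 146 = 2 \cdot 6 \left(4 - 6\right) 146 = 2 \cdot 6 \left(-2\right) 146 = \left(-24\right) 146 = -3504$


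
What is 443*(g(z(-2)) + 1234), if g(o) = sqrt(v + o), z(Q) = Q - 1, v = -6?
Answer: 546662 + 1329*I ≈ 5.4666e+5 + 1329.0*I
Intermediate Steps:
z(Q) = -1 + Q
g(o) = sqrt(-6 + o)
443*(g(z(-2)) + 1234) = 443*(sqrt(-6 + (-1 - 2)) + 1234) = 443*(sqrt(-6 - 3) + 1234) = 443*(sqrt(-9) + 1234) = 443*(3*I + 1234) = 443*(1234 + 3*I) = 546662 + 1329*I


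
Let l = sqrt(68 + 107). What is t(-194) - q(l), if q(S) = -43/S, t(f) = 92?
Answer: 92 + 43*sqrt(7)/35 ≈ 95.250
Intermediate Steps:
l = 5*sqrt(7) (l = sqrt(175) = 5*sqrt(7) ≈ 13.229)
t(-194) - q(l) = 92 - (-43)/(5*sqrt(7)) = 92 - (-43)*sqrt(7)/35 = 92 + 43*sqrt(7)/35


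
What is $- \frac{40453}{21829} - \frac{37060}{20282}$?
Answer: $- \frac{814725243}{221367889} \approx -3.6804$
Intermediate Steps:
$- \frac{40453}{21829} - \frac{37060}{20282} = \left(-40453\right) \frac{1}{21829} - \frac{18530}{10141} = - \frac{40453}{21829} - \frac{18530}{10141} = - \frac{814725243}{221367889}$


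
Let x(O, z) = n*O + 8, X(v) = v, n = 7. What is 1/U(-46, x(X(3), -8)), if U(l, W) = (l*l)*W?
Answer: 1/61364 ≈ 1.6296e-5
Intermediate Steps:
x(O, z) = 8 + 7*O (x(O, z) = 7*O + 8 = 8 + 7*O)
U(l, W) = W*l**2 (U(l, W) = l**2*W = W*l**2)
1/U(-46, x(X(3), -8)) = 1/((8 + 7*3)*(-46)**2) = 1/((8 + 21)*2116) = 1/(29*2116) = 1/61364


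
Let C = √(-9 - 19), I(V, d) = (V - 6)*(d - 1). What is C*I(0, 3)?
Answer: -24*I*√7 ≈ -63.498*I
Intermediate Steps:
I(V, d) = (-1 + d)*(-6 + V) (I(V, d) = (-6 + V)*(-1 + d) = (-1 + d)*(-6 + V))
C = 2*I*√7 (C = √(-28) = 2*I*√7 ≈ 5.2915*I)
C*I(0, 3) = (2*I*√7)*(6 - 1*0 - 6*3 + 0*3) = (2*I*√7)*(6 + 0 - 18 + 0) = (2*I*√7)*(-12) = -24*I*√7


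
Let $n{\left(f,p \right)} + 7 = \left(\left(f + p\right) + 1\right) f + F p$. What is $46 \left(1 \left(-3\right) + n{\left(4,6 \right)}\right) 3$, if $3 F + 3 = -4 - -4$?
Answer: $3864$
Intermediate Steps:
$F = -1$ ($F = -1 + \frac{-4 - -4}{3} = -1 + \frac{-4 + 4}{3} = -1 + \frac{1}{3} \cdot 0 = -1 + 0 = -1$)
$n{\left(f,p \right)} = -7 - p + f \left(1 + f + p\right)$ ($n{\left(f,p \right)} = -7 + \left(\left(\left(f + p\right) + 1\right) f - p\right) = -7 + \left(\left(1 + f + p\right) f - p\right) = -7 + \left(f \left(1 + f + p\right) - p\right) = -7 + \left(- p + f \left(1 + f + p\right)\right) = -7 - p + f \left(1 + f + p\right)$)
$46 \left(1 \left(-3\right) + n{\left(4,6 \right)}\right) 3 = 46 \left(1 \left(-3\right) + \left(-7 + 4 + 4^{2} - 6 + 4 \cdot 6\right)\right) 3 = 46 \left(-3 + \left(-7 + 4 + 16 - 6 + 24\right)\right) 3 = 46 \left(-3 + 31\right) 3 = 46 \cdot 28 \cdot 3 = 1288 \cdot 3 = 3864$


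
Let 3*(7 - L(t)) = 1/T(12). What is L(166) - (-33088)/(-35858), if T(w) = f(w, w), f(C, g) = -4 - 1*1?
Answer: 1652314/268935 ≈ 6.1439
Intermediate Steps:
f(C, g) = -5 (f(C, g) = -4 - 1 = -5)
T(w) = -5
L(t) = 106/15 (L(t) = 7 - ⅓/(-5) = 7 - ⅓*(-⅕) = 7 + 1/15 = 106/15)
L(166) - (-33088)/(-35858) = 106/15 - (-33088)/(-35858) = 106/15 - (-33088)*(-1)/35858 = 106/15 - 1*16544/17929 = 106/15 - 16544/17929 = 1652314/268935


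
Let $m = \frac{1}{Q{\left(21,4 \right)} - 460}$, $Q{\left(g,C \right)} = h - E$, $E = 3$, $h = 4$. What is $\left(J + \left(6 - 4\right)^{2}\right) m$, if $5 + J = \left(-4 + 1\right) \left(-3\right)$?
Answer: $- \frac{8}{459} \approx -0.017429$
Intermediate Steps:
$Q{\left(g,C \right)} = 1$ ($Q{\left(g,C \right)} = 4 - 3 = 1$)
$m = - \frac{1}{459}$ ($m = \frac{1}{1 - 460} = \frac{1}{-459} = - \frac{1}{459} \approx -0.0021787$)
$J = 4$ ($J = -5 + \left(-4 + 1\right) \left(-3\right) = -5 - -9 = -5 + 9 = 4$)
$\left(J + \left(6 - 4\right)^{2}\right) m = \left(4 + \left(6 - 4\right)^{2}\right) \left(- \frac{1}{459}\right) = \left(4 + 2^{2}\right) \left(- \frac{1}{459}\right) = \left(4 + 4\right) \left(- \frac{1}{459}\right) = 8 \left(- \frac{1}{459}\right) = - \frac{8}{459}$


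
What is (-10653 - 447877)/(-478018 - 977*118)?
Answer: 229265/296652 ≈ 0.77284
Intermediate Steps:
(-10653 - 447877)/(-478018 - 977*118) = -458530/(-478018 - 115286) = -458530/(-593304) = -458530*(-1/593304) = 229265/296652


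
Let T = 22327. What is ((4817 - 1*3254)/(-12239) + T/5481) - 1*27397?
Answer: -1837579737373/67081959 ≈ -27393.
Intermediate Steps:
((4817 - 1*3254)/(-12239) + T/5481) - 1*27397 = ((4817 - 1*3254)/(-12239) + 22327/5481) - 1*27397 = ((4817 - 3254)*(-1/12239) + 22327*(1/5481)) - 27397 = (1563*(-1/12239) + 22327/5481) - 27397 = (-1563/12239 + 22327/5481) - 27397 = 264693350/67081959 - 27397 = -1837579737373/67081959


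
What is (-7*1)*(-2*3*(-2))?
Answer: -84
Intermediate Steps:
(-7*1)*(-2*3*(-2)) = -(-42)*(-2) = -7*12 = -84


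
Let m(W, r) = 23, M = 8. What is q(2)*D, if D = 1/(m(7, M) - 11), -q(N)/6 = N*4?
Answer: -4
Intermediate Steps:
q(N) = -24*N (q(N) = -6*N*4 = -24*N)
D = 1/12 (D = 1/(23 - 11) = 1/12 ≈ 0.083333)
q(2)*D = -24*2*(1/12) = -48*1/12 = -4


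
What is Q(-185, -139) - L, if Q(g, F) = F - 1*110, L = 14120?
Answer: -14369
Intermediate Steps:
Q(g, F) = -110 + F (Q(g, F) = F - 110 = -110 + F)
Q(-185, -139) - L = (-110 - 139) - 1*14120 = -249 - 14120 = -14369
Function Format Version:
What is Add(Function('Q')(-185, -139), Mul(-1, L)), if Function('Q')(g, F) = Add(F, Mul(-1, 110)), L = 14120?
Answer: -14369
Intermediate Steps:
Function('Q')(g, F) = Add(-110, F) (Function('Q')(g, F) = Add(F, -110) = Add(-110, F))
Add(Function('Q')(-185, -139), Mul(-1, L)) = Add(Add(-110, -139), Mul(-1, 14120)) = Add(-249, -14120) = -14369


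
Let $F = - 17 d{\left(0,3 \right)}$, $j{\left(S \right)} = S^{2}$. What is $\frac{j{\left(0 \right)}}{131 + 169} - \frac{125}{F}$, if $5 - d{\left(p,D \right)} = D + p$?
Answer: $\frac{125}{34} \approx 3.6765$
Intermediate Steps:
$d{\left(p,D \right)} = 5 - D - p$ ($d{\left(p,D \right)} = 5 - \left(D + p\right) = 5 - D - p$)
$F = -34$ ($F = - 17 \left(5 - 3 - 0\right) = - 17 \left(5 - 3 + 0\right) = \left(-17\right) 2 = -34$)
$\frac{j{\left(0 \right)}}{131 + 169} - \frac{125}{F} = \frac{0^{2}}{131 + 169} - \frac{125}{-34} = \frac{0}{300} - - \frac{125}{34} = 0 \cdot \frac{1}{300} + \frac{125}{34} = 0 + \frac{125}{34} = \frac{125}{34}$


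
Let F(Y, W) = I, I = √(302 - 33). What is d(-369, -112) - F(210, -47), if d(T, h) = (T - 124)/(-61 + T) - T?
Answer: 159163/430 - √269 ≈ 353.75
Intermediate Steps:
I = √269 ≈ 16.401
d(T, h) = -T + (-124 + T)/(-61 + T) (d(T, h) = (-124 + T)/(-61 + T) - T = -T + (-124 + T)/(-61 + T))
F(Y, W) = √269
d(-369, -112) - F(210, -47) = (-124 - 1*(-369)² + 62*(-369))/(-61 - 369) - √269 = (-124 - 1*136161 - 22878)/(-430) - √269 = -(-124 - 136161 - 22878)/430 - √269 = -1/430*(-159163) - √269 = 159163/430 - √269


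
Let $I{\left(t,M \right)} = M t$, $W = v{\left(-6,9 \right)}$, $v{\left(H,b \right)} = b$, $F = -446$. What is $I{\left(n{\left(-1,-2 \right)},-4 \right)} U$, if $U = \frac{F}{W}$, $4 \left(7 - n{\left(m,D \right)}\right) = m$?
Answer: $\frac{12934}{9} \approx 1437.1$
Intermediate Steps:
$n{\left(m,D \right)} = 7 - \frac{m}{4}$
$W = 9$
$U = - \frac{446}{9} \approx -49.556$
$I{\left(n{\left(-1,-2 \right)},-4 \right)} U = - 4 \left(7 - - \frac{1}{4}\right) \left(- \frac{446}{9}\right) = - 4 \left(7 + \frac{1}{4}\right) \left(- \frac{446}{9}\right) = \left(-4\right) \frac{29}{4} \left(- \frac{446}{9}\right) = \left(-29\right) \left(- \frac{446}{9}\right) = \frac{12934}{9}$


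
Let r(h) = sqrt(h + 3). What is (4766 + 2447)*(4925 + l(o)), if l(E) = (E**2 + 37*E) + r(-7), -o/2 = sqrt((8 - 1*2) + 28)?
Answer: 36504993 - 533762*sqrt(34) + 14426*I ≈ 3.3393e+7 + 14426.0*I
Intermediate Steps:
r(h) = sqrt(3 + h)
o = -2*sqrt(34) (o = -2*sqrt((8 - 1*2) + 28) = -2*sqrt((8 - 2) + 28) = -2*sqrt(6 + 28) = -2*sqrt(34) ≈ -11.662)
l(E) = E**2 + 2*I + 37*E (l(E) = (E**2 + 37*E) + sqrt(3 - 7) = (E**2 + 37*E) + sqrt(-4) = (E**2 + 37*E) + 2*I = E**2 + 2*I + 37*E)
(4766 + 2447)*(4925 + l(o)) = (4766 + 2447)*(4925 + ((-2*sqrt(34))**2 + 2*I + 37*(-2*sqrt(34)))) = 7213*(4925 + (136 + 2*I - 74*sqrt(34))) = 7213*(4925 + (136 - 74*sqrt(34) + 2*I)) = 7213*(5061 - 74*sqrt(34) + 2*I) = 36504993 - 533762*sqrt(34) + 14426*I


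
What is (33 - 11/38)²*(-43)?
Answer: -66437107/1444 ≈ -46009.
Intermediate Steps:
(33 - 11/38)²*(-43) = (1243/38)²*(-43) = (1545049/1444)*(-43) = -66437107/1444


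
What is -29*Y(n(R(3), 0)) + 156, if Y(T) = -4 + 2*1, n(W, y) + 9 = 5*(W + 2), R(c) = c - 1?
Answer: 214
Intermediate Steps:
R(c) = -1 + c
n(W, y) = 1 + 5*W (n(W, y) = -9 + 5*(W + 2) = -9 + 5*(2 + W) = -9 + (10 + 5*W) = 1 + 5*W)
Y(T) = -2 (Y(T) = -4 + 2 = -2)
-29*Y(n(R(3), 0)) + 156 = -29*(-2) + 156 = 58 + 156 = 214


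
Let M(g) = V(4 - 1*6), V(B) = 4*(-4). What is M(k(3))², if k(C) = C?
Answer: 256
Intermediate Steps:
V(B) = -16
M(g) = -16
M(k(3))² = (-16)² = 256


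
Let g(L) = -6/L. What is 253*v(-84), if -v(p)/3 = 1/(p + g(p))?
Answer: 10626/1175 ≈ 9.0434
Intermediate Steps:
v(p) = -3/(p - 6/p)
253*v(-84) = 253*(-3*(-84)/(-6 + (-84)²)) = 253*(-3*(-84)/(-6 + 7056)) = 253*(-3*(-84)/7050) = 253*(-3*(-84)*1/7050) = 253*(42/1175) = 10626/1175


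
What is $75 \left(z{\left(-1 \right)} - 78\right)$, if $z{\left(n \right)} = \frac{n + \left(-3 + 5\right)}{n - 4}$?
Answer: $-5865$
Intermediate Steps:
$z{\left(n \right)} = \frac{2 + n}{-4 + n}$ ($z{\left(n \right)} = \frac{n + 2}{-4 + n} = \frac{2 + n}{-4 + n}$)
$75 \left(z{\left(-1 \right)} - 78\right) = 75 \left(\frac{2 - 1}{-4 - 1} - 78\right) = 75 \left(\frac{1}{-5} \cdot 1 - 78\right) = 75 \left(\left(- \frac{1}{5}\right) 1 - 78\right) = 75 \left(- \frac{1}{5} - 78\right) = 75 \left(- \frac{391}{5}\right) = -5865$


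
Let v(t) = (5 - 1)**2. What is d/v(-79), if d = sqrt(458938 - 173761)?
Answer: sqrt(285177)/16 ≈ 33.376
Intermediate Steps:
d = sqrt(285177) ≈ 534.02
v(t) = 16 (v(t) = 4**2 = 16)
d/v(-79) = sqrt(285177)/16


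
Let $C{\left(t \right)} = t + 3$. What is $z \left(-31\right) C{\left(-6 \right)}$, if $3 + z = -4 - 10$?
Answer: $-1581$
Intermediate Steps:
$z = -17$ ($z = -3 - 14 = -17$)
$C{\left(t \right)} = 3 + t$
$z \left(-31\right) C{\left(-6 \right)} = \left(-17\right) \left(-31\right) \left(3 - 6\right) = 527 \left(-3\right) = -1581$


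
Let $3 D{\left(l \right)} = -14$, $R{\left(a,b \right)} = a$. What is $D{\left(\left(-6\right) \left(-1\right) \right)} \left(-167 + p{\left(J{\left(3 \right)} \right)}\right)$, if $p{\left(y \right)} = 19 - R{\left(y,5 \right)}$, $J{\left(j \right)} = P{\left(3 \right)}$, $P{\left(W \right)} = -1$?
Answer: $686$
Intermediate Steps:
$J{\left(j \right)} = -1$
$D{\left(l \right)} = - \frac{14}{3}$ ($D{\left(l \right)} = \frac{1}{3} \left(-14\right) = - \frac{14}{3}$)
$p{\left(y \right)} = 19 - y$
$D{\left(\left(-6\right) \left(-1\right) \right)} \left(-167 + p{\left(J{\left(3 \right)} \right)}\right) = - \frac{14 \left(-167 + \left(19 - -1\right)\right)}{3} = - \frac{14 \left(-167 + \left(19 + 1\right)\right)}{3} = - \frac{14 \left(-167 + 20\right)}{3} = \left(- \frac{14}{3}\right) \left(-147\right) = 686$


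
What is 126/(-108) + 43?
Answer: 251/6 ≈ 41.833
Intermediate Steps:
126/(-108) + 43 = 126*(-1/108) + 43 = -7/6 + 43 = 251/6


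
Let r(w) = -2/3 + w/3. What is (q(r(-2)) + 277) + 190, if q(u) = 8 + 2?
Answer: 477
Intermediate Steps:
r(w) = -⅔ + w/3 (r(w) = -2*⅓ + w*(⅓) = -⅔ + w/3)
q(u) = 10
(q(r(-2)) + 277) + 190 = (10 + 277) + 190 = 287 + 190 = 477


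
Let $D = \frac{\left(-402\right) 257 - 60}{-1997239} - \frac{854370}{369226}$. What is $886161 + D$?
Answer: $\frac{29703741491135334}{33519662137} \approx 8.8616 \cdot 10^{5}$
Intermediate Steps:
$D = - \frac{75827850723}{33519662137}$ ($D = \left(-103314 - 60\right) \left(- \frac{1}{1997239}\right) - \frac{38835}{16783} = \left(-103374\right) \left(- \frac{1}{1997239}\right) - \frac{38835}{16783} = \frac{103374}{1997239} - \frac{38835}{16783} = - \frac{75827850723}{33519662137} \approx -2.2622$)
$886161 + D = 886161 - \frac{75827850723}{33519662137} = \frac{29703741491135334}{33519662137}$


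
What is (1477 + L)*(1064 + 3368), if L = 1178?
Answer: 11766960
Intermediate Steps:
(1477 + L)*(1064 + 3368) = (1477 + 1178)*(1064 + 3368) = 2655*4432 = 11766960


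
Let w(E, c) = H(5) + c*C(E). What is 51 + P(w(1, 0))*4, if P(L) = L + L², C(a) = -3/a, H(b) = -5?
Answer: 131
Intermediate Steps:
w(E, c) = -5 - 3*c/E (w(E, c) = -5 + c*(-3/E) = -5 - 3*c/E)
51 + P(w(1, 0))*4 = 51 + ((-5 - 3*0/1)*(1 + (-5 - 3*0/1)))*4 = 51 + ((-5 - 3*0*1)*(1 + (-5 - 3*0*1)))*4 = 51 + ((-5 + 0)*(1 + (-5 + 0)))*4 = 51 - 5*(1 - 5)*4 = 51 - 5*(-4)*4 = 51 + 20*4 = 51 + 80 = 131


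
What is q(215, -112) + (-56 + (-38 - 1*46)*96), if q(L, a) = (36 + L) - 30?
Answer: -7899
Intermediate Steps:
q(L, a) = 6 + L
q(215, -112) + (-56 + (-38 - 1*46)*96) = (6 + 215) + (-56 + (-38 - 1*46)*96) = 221 + (-56 + (-38 - 46)*96) = 221 + (-56 - 84*96) = 221 + (-56 - 8064) = 221 - 8120 = -7899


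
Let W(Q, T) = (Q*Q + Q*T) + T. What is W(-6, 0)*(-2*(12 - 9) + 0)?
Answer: -216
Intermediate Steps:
W(Q, T) = T + Q² + Q*T (W(Q, T) = (Q² + Q*T) + T = T + Q² + Q*T)
W(-6, 0)*(-2*(12 - 9) + 0) = (0 + (-6)² - 6*0)*(-2*(12 - 9) + 0) = (0 + 36 + 0)*(-2*3 + 0) = 36*(-6 + 0) = 36*(-6) = -216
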